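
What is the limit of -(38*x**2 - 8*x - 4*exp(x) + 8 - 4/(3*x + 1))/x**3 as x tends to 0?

Substitution gives 0/0 (the numerator vanishes to order 3).
Expand each term to order x^3: the coefficient of x^3 in -4·e^(x) is -2/3 and in -4·1/(1 + 3x) is 108.
Lower-order terms cancel with the polynomial part, so the numerator is (322/3)·x^3 + o(x^3), and the limit is (322/3)/(-1) = -322/3.

-322/3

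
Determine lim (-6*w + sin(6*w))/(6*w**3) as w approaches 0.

Direct substitution gives 0/0.
Apply L'Hôpital: lim (6*cos(6*w) - 6)/(18*w^2), still 0/0.
Apply L'Hôpital: lim (-36*sin(6*w))/(36*w), still 0/0.
After 3 applications of L'Hôpital's rule the quotient is (-216*cos(6*w))/(36); substituting w = 0 gives -6.

-6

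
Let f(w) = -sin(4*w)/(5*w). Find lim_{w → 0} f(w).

Substitution gives 0/0.
Write it as (4/(-5))·sin(4w)/(4w); since sin(u)/u → 1, the limit is -4/5.

-4/5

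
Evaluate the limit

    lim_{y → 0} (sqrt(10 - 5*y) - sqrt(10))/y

-√(10)/4

A 0/0 form; rationalise with √(10 - 5y) + √10. This collapses the numerator to -5y, leaving -5/(√(10 - 5y) + √10) → -5/(2√10) = -√(10)/4.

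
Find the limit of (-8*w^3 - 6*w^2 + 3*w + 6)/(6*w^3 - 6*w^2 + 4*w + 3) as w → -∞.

-4/3

Numerator and denominator both have degree 3.
Dividing every term by w^3, all lower-order terms vanish and the limit is the ratio of leading coefficients, -8/(6) = -4/3.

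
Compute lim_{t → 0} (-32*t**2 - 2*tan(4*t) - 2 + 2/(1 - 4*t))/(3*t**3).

Substitution gives 0/0 (the numerator vanishes to order 3).
Expand each term to order t^3: the coefficient of t^3 in -2·tan(4t) is -128/3 and in 2·1/(1 - 4t) is 128.
Lower-order terms cancel with the polynomial part, so the numerator is (256/3)·t^3 + o(t^3), and the limit is (256/3)/(3) = 256/9.

256/9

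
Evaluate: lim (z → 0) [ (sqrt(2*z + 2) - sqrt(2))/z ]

√(2)/2

Substitution gives 0/0. Multiply numerator and denominator by the conjugate √(2 + 2z) + √2.
The numerator becomes (2 + 2z) − 2 = 2z, so the expression simplifies to 2/(√(2 + 2z) + √2).
Letting z → 0 gives 2/(2√2) = √(2)/2.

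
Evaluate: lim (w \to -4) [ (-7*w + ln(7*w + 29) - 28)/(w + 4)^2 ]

-49/2

Direct substitution gives 0/0.
Apply L'Hôpital: lim (-7 + 7/(7*w + 29))/(2*w + 8), still 0/0.
After 2 applications of L'Hôpital's rule the quotient is (-49/(7*w + 29)^2)/(2); substituting w = -4 gives -49/2.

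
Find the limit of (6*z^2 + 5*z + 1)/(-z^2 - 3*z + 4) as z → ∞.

-6

Numerator and denominator both have degree 2.
Dividing every term by z^2, all lower-order terms vanish and the limit is the ratio of leading coefficients, 6/(-1) = -6.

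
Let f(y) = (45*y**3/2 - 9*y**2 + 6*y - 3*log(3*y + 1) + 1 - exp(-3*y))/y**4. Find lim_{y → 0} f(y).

Substitution gives 0/0 (the numerator vanishes to order 4).
Expand each term to order y^4: the coefficient of y^4 in -3·ln(1 + 3y) is 243/4 and in −e^(-3y) is -27/8.
Lower-order terms cancel with the polynomial part, so the numerator is (459/8)·y^4 + o(y^4), and the limit is (459/8)/(1) = 459/8.

459/8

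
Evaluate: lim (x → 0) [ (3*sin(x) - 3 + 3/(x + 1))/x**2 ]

3

Substitution gives 0/0; apply L'Hôpital's rule 2 times.
After differentiating numerator and denominator 2 times the quotient is (-3*sin(x) + 6/(x + 1)^3)/(2); at x = 0 this is 3.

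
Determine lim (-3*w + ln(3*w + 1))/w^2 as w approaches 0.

-9/2

Direct substitution gives 0/0.
Apply L'Hôpital: lim (-3 + 3/(3*w + 1))/(2*w), still 0/0.
After 2 applications of L'Hôpital's rule the quotient is (-9/(3*w + 1)^2)/(2); substituting w = 0 gives -9/2.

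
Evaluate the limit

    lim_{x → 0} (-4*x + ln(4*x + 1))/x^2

-8

Direct substitution gives 0/0.
Apply L'Hôpital: lim (-4 + 4/(4*x + 1))/(2*x), still 0/0.
After 2 applications of L'Hôpital's rule the quotient is (-16/(4*x + 1)^2)/(2); substituting x = 0 gives -8.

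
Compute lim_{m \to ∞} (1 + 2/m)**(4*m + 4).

e^(8)

Write it as [(1 + 2/m)^m]^(4) · (1 + 2/m)^(4). The bracketed term tends to e^(2) and the second factor to 1, so the limit is e^(8).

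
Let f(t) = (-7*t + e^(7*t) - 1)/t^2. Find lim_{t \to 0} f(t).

Direct substitution gives 0/0.
Apply L'Hôpital: lim (7*e^(7*t) - 7)/(2*t), still 0/0.
After 2 applications of L'Hôpital's rule the quotient is (49*e^(7*t))/(2); substituting t = 0 gives 49/2.

49/2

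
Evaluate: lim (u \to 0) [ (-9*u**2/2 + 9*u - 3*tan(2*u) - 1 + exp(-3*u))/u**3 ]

-25/2

Substitution gives 0/0 (the numerator vanishes to order 3).
Expand each term to order u^3: the coefficient of u^3 in -3·tan(2u) is -8 and in e^(-3u) is -9/2.
Lower-order terms cancel with the polynomial part, so the numerator is (-25/2)·u^3 + o(u^3), and the limit is (-25/2)/(1) = -25/2.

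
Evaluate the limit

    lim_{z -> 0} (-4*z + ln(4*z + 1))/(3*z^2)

-8/3

Direct substitution gives 0/0.
Apply L'Hôpital: lim (-4 + 4/(4*z + 1))/(6*z), still 0/0.
After 2 applications of L'Hôpital's rule the quotient is (-16/(4*z + 1)^2)/(6); substituting z = 0 gives -8/3.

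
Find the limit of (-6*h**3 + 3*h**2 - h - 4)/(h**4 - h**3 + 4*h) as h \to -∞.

0

The denominator has degree 4 and the numerator degree 3. Dividing numerator and denominator by h^4 sends every term to 0 except the leading denominator term, so the limit is 0.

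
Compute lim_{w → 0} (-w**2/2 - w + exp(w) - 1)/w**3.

1/6

Direct substitution gives 0/0.
Apply L'Hôpital: lim (-w + e^(w) - 1)/(3*w^2), still 0/0.
Apply L'Hôpital: lim (e^(w) - 1)/(6*w), still 0/0.
After 3 applications of L'Hôpital's rule the quotient is (e^(w))/(6); substituting w = 0 gives 1/6.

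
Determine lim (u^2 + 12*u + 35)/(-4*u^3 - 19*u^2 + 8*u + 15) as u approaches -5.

-1/51

Direct substitution gives 0/0, so factor. Both numerator and denominator have (u + 5) as a factor.
After cancelling, the expression reduces to (u + 7)/(-4*u^2 + u + 3).
Substituting u = -5 gives -1/51.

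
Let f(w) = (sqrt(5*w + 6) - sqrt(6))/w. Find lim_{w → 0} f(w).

A 0/0 form; rationalise with √(6 + 5w) + √6. This collapses the numerator to 5w, leaving 5/(√(6 + 5w) + √6) → 5/(2√6) = 5*√(6)/12.

5*√(6)/12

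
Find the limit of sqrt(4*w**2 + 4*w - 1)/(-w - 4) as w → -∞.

For large |w|, √(4*w^2 + 4*w - 1) ≈ √4·|w| and the denominator ≈ -w.
Since w → −∞, |w| = −w, giving −√4/(-1) = 2.

2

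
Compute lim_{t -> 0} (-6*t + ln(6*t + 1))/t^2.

Direct substitution gives 0/0.
Apply L'Hôpital: lim (-6 + 6/(6*t + 1))/(2*t), still 0/0.
After 2 applications of L'Hôpital's rule the quotient is (-36/(6*t + 1)^2)/(2); substituting t = 0 gives -18.

-18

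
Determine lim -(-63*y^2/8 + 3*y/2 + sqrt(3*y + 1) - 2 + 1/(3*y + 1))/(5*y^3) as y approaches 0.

81/16

Substitution gives 0/0 (the numerator vanishes to order 3).
Expand each term to order y^3: the coefficient of y^3 in √(1 + 3y) is 27/16 and in 1/(1 + 3y) is -27.
Lower-order terms cancel with the polynomial part, so the numerator is (-405/16)·y^3 + o(y^3), and the limit is (-405/16)/(-5) = 81/16.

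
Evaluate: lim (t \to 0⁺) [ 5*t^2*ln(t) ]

0

This is a 0·(−∞) form. Rewrite as 5·ln(t) / t^(−2) and apply L'Hôpital:
the derivative quotient is 5·(1/t) / (−2·t^(−3)) = (-5/2)·t^2 → 0.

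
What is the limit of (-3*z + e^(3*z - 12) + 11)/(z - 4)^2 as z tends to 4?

Direct substitution gives 0/0.
Apply L'Hôpital: lim (3*e^(3*z - 12) - 3)/(2*z - 8), still 0/0.
After 2 applications of L'Hôpital's rule the quotient is (9*e^(3*z - 12))/(2); substituting z = 4 gives 9/2.

9/2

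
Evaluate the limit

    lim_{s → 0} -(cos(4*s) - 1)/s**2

Direct substitution gives 0/0.
Apply L'Hôpital: lim (-4*sin(4*s))/(-2*s), still 0/0.
After 2 applications of L'Hôpital's rule the quotient is (-16*cos(4*s))/(-2); substituting s = 0 gives 8.

8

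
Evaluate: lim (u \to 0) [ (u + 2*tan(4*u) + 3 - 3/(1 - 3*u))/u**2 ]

Substitution gives 0/0 (the numerator vanishes to order 2).
Expand each term to order u^2: the coefficient of u^2 in 2·tan(4u) is 0 and in -3·1/(1 - 3u) is -27.
Lower-order terms cancel with the polynomial part, so the numerator is (-27)·u^2 + o(u^2), and the limit is (-27)/(1) = -27.

-27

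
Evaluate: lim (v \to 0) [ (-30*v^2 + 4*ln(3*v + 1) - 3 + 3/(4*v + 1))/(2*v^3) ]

Substitution gives 0/0; apply L'Hôpital's rule 3 times.
After differentiating numerator and denominator 3 times the quotient is (-1152/(4*v + 1)^4 + 216/(3*v + 1)^3)/(12); at v = 0 this is -78.

-78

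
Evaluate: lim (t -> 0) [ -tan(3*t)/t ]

Substitution gives 0/0.
Since tan(u)/u → 1 as u → 0, tan(3t)/(3t) → 1 and the limit is 3/(-1) = -3.

-3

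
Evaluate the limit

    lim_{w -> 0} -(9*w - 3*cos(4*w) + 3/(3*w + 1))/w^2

Substitution gives 0/0 (the numerator vanishes to order 2).
Expand each term to order w^2: the coefficient of w^2 in 3·1/(1 + 3w) is 27 and in -3·cos(4w) is 24.
Lower-order terms cancel with the polynomial part, so the numerator is (51)·w^2 + o(w^2), and the limit is (51)/(-1) = -51.

-51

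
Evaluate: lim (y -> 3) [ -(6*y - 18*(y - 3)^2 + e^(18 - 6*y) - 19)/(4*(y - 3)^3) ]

9

Direct substitution gives 0/0.
Apply L'Hôpital: lim (-36*y - 6*e^(18 - 6*y) + 114)/(-12*(y - 3)^2), still 0/0.
Apply L'Hôpital: lim (36*e^(18 - 6*y) - 36)/(72 - 24*y), still 0/0.
After 3 applications of L'Hôpital's rule the quotient is (-216*e^(18 - 6*y))/(-24); substituting y = 3 gives 9.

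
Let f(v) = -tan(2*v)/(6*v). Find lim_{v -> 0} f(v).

-1/3

Substitution gives 0/0.
Since tan(u)/u → 1 as u → 0, tan(2v)/(2v) → 1 and the limit is 2/(-6) = -1/3.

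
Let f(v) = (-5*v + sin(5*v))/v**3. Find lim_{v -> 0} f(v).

-125/6

Direct substitution gives 0/0.
Apply L'Hôpital: lim (5*cos(5*v) - 5)/(3*v^2), still 0/0.
Apply L'Hôpital: lim (-25*sin(5*v))/(6*v), still 0/0.
After 3 applications of L'Hôpital's rule the quotient is (-125*cos(5*v))/(6); substituting v = 0 gives -125/6.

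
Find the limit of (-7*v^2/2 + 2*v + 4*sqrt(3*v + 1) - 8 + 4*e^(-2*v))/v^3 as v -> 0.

Substitution gives 0/0; apply L'Hôpital's rule 3 times.
After differentiating numerator and denominator 3 times the quotient is (-32*e^(-2*v) + 81/(2*(3*v + 1)^(5/2)))/(6); at v = 0 this is 17/12.

17/12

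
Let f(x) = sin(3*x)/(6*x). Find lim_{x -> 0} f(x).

1/2

Substitution gives 0/0.
Write it as (3/6)·sin(3x)/(3x); since sin(u)/u → 1, the limit is 1/2.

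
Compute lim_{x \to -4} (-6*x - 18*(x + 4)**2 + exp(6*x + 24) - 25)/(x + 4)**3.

36

Direct substitution gives 0/0.
Apply L'Hôpital: lim (-36*x + 6*e^(6*x + 24) - 150)/(3*(x + 4)^2), still 0/0.
Apply L'Hôpital: lim (36*e^(6*x + 24) - 36)/(6*x + 24), still 0/0.
After 3 applications of L'Hôpital's rule the quotient is (216*e^(6*x + 24))/(6); substituting x = -4 gives 36.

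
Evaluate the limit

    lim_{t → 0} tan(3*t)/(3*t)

Substitution gives 0/0.
Since tan(u)/u → 1 as u → 0, tan(3t)/(3t) → 1 and the limit is 3/3 = 1.

1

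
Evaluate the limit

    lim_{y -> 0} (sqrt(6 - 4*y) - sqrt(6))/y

Substitution gives 0/0. Multiply numerator and denominator by the conjugate √(6 - 4y) + √6.
The numerator becomes (6 - 4y) − 6 = -4y, so the expression simplifies to -4/(√(6 - 4y) + √6).
Letting y → 0 gives -4/(2√6) = -√(6)/3.

-√(6)/3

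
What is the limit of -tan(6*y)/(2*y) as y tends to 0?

Substitution gives 0/0.
Since tan(u)/u → 1 as u → 0, tan(6y)/(6y) → 1 and the limit is 6/(-2) = -3.

-3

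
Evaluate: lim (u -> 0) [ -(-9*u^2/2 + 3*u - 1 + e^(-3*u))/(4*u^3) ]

Direct substitution gives 0/0.
Apply L'Hôpital: lim (-9*u + 3 - 3*e^(-3*u))/(-12*u^2), still 0/0.
Apply L'Hôpital: lim (-9 + 9*e^(-3*u))/(-24*u), still 0/0.
After 3 applications of L'Hôpital's rule the quotient is (-27*e^(-3*u))/(-24); substituting u = 0 gives 9/8.

9/8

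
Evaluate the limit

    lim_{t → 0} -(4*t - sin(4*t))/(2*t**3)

Direct substitution gives 0/0.
Apply L'Hôpital: lim (4 - 4*cos(4*t))/(-6*t^2), still 0/0.
Apply L'Hôpital: lim (16*sin(4*t))/(-12*t), still 0/0.
After 3 applications of L'Hôpital's rule the quotient is (64*cos(4*t))/(-12); substituting t = 0 gives -16/3.

-16/3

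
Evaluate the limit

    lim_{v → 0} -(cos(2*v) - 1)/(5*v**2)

Direct substitution gives 0/0.
Apply L'Hôpital: lim (-2*sin(2*v))/(-10*v), still 0/0.
After 2 applications of L'Hôpital's rule the quotient is (-4*cos(2*v))/(-10); substituting v = 0 gives 2/5.

2/5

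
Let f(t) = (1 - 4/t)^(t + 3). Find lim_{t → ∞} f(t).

Write it as [(1 - 4/t)^t]^(1) · (1 - 4/t)^(3). The bracketed term tends to e^(-4) and the second factor to 1, so the limit is e^(-4).

e^(-4)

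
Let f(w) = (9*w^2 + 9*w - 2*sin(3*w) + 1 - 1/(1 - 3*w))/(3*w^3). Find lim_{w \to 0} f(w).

Substitution gives 0/0 (the numerator vanishes to order 3).
Expand each term to order w^3: the coefficient of w^3 in -2·sin(3w) is 9 and in −1/(1 - 3w) is -27.
Lower-order terms cancel with the polynomial part, so the numerator is (-18)·w^3 + o(w^3), and the limit is (-18)/(3) = -6.

-6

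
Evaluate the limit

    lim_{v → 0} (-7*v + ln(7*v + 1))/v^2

-49/2

Direct substitution gives 0/0.
Apply L'Hôpital: lim (-7 + 7/(7*v + 1))/(2*v), still 0/0.
After 2 applications of L'Hôpital's rule the quotient is (-49/(7*v + 1)^2)/(2); substituting v = 0 gives -49/2.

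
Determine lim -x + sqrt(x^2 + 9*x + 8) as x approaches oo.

9/2

An ∞ − ∞ form. Rationalising with the conjugate, the difference becomes (9x + 8) / (√(x^2 + 9*x + 8) + x).
For large x the denominator behaves like 2·x, so the quotient tends to 9/2 = 9/2.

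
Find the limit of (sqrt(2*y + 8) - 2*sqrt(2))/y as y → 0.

A 0/0 form; rationalise with √(8 + 2y) + √8. This collapses the numerator to 2y, leaving 2/(√(8 + 2y) + √8) → 2/(2√8) = √(2)/4.

√(2)/4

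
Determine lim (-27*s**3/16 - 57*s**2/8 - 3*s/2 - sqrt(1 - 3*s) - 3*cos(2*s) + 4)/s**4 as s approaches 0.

149/128

Substitution gives 0/0; apply L'Hôpital's rule 4 times.
After differentiating numerator and denominator 4 times the quotient is (-48*cos(2*s) + 1215/(16*(1 - 3*s)^(7/2)))/(24); at s = 0 this is 149/128.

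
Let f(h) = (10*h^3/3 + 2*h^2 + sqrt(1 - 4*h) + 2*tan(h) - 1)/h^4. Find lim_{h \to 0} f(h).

-10

Substitution gives 0/0 (the numerator vanishes to order 4).
Expand each term to order h^4: the coefficient of h^4 in 2·tan(h) is 0 and in √(1 - 4h) is -10.
Lower-order terms cancel with the polynomial part, so the numerator is (-10)·h^4 + o(h^4), and the limit is (-10)/(1) = -10.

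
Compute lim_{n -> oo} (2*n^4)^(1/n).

1

Base → ∞ and exponent → 0: an ∞^0 form.
Take logs: (1/n)·ln(2·n^4) = (ln 2 + 4·ln n)/n → 0.
So the limit is e^0 = 1.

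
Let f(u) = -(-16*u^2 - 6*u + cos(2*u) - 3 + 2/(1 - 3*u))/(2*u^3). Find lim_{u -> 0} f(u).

Substitution gives 0/0; apply L'Hôpital's rule 3 times.
After differentiating numerator and denominator 3 times the quotient is (8*sin(2*u) + 324/(3*u - 1)^4)/(-12); at u = 0 this is -27.

-27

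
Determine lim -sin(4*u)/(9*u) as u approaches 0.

-4/9

Substitution gives 0/0.
Write it as (4/(-9))·sin(4u)/(4u); since sin(θ)/θ → 1, the limit is -4/9.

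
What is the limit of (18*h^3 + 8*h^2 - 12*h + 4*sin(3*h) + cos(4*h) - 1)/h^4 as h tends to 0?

32/3

Substitution gives 0/0 (the numerator vanishes to order 4).
Expand each term to order h^4: the coefficient of h^4 in cos(4h) is 32/3 and in 4·sin(3h) is 0.
Lower-order terms cancel with the polynomial part, so the numerator is (32/3)·h^4 + o(h^4), and the limit is (32/3)/(1) = 32/3.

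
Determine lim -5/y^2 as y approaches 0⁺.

-∞

As y → 0⁺, (y) → 0⁺, so (y)^2 → 0⁺ and -5/(y)^2 → -∞.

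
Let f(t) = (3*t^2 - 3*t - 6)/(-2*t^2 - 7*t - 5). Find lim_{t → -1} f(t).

3

Since t = -1 makes numerator and denominator zero, (t + 1) divides both.
Cancelling it gives (3*t - 6)/(-2*t - 5); now plug in t = -1 to get 3.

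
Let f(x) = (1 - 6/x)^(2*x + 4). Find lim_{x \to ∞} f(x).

e^(-12)

The base → 1 and the exponent → ∞: a 1^∞ form.
Take logarithms: (2x + 4)·ln(1 - 6/x). Since ln(1+u) ~ u for small u, this behaves like (2x)·(-6/x) → -12.
So the limit is e^(-12).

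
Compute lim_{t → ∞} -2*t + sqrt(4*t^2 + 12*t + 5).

This has the form ∞ − ∞. Multiply and divide by the conjugate √(4*t^2 + 12*t + 5) + 2t.
That gives (12t + 5) / (√(4*t^2 + 12*t + 5) + 2t).
Divide numerator and denominator by t: the limit is 12/(2·2) = 3.

3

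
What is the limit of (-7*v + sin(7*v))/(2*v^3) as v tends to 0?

Direct substitution gives 0/0.
Apply L'Hôpital: lim (7*cos(7*v) - 7)/(6*v^2), still 0/0.
Apply L'Hôpital: lim (-49*sin(7*v))/(12*v), still 0/0.
After 3 applications of L'Hôpital's rule the quotient is (-343*cos(7*v))/(12); substituting v = 0 gives -343/12.

-343/12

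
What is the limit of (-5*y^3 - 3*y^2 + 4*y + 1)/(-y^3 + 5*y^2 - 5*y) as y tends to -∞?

5

Numerator and denominator both have degree 3.
Dividing every term by y^3, all lower-order terms vanish and the limit is the ratio of leading coefficients, -5/(-1) = 5.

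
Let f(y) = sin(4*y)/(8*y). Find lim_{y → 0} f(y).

1/2

Substitution gives 0/0.
Write it as (4/8)·sin(4y)/(4y); since sin(u)/u → 1, the limit is 1/2.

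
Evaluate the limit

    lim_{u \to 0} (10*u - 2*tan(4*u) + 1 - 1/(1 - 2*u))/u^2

Substitution gives 0/0 (the numerator vanishes to order 2).
Expand each term to order u^2: the coefficient of u^2 in -2·tan(4u) is 0 and in −1/(1 - 2u) is -4.
Lower-order terms cancel with the polynomial part, so the numerator is (-4)·u^2 + o(u^2), and the limit is (-4)/(1) = -4.

-4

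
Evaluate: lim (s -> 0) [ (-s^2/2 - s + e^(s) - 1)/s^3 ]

1/6

Direct substitution gives 0/0.
Apply L'Hôpital: lim (-s + e^(s) - 1)/(3*s^2), still 0/0.
Apply L'Hôpital: lim (e^(s) - 1)/(6*s), still 0/0.
After 3 applications of L'Hôpital's rule the quotient is (e^(s))/(6); substituting s = 0 gives 1/6.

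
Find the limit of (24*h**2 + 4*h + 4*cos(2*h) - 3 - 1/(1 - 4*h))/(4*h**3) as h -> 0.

-16

Substitution gives 0/0; apply L'Hôpital's rule 3 times.
After differentiating numerator and denominator 3 times the quotient is (32*sin(2*h) - 384/(4*h - 1)^4)/(24); at h = 0 this is -16.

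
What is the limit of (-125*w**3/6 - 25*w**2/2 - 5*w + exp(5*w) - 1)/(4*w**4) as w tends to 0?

Direct substitution gives 0/0.
Apply L'Hôpital: lim (-125*w^2/2 - 25*w + 5*e^(5*w) - 5)/(16*w^3), still 0/0.
Apply L'Hôpital: lim (-125*w + 25*e^(5*w) - 25)/(48*w^2), still 0/0.
Apply L'Hôpital: lim (125*e^(5*w) - 125)/(96*w), still 0/0.
After 4 applications of L'Hôpital's rule the quotient is (625*e^(5*w))/(96); substituting w = 0 gives 625/96.

625/96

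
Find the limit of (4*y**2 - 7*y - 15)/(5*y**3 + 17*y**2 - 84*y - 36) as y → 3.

1/9

At y = 3 both the top and bottom vanish — a removable singularity. Factoring out (y - 3) from each leaves (4*y + 5)/(5*y^2 + 32*y + 12), which at y = 3 equals 1/9.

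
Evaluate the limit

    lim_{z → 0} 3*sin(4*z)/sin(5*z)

12/5

Substitution gives 0/0.
Divide numerator and denominator by z: sin(4z)/z → 4 and sin(5z)/z → 5, so the limit is 3·4/5 = 12/5.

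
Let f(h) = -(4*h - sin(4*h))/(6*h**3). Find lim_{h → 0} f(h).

Direct substitution gives 0/0.
Apply L'Hôpital: lim (4 - 4*cos(4*h))/(-18*h^2), still 0/0.
Apply L'Hôpital: lim (16*sin(4*h))/(-36*h), still 0/0.
After 3 applications of L'Hôpital's rule the quotient is (64*cos(4*h))/(-36); substituting h = 0 gives -16/9.

-16/9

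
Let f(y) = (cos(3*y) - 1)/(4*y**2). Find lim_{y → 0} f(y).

Direct substitution gives 0/0.
Apply L'Hôpital: lim (-3*sin(3*y))/(8*y), still 0/0.
After 2 applications of L'Hôpital's rule the quotient is (-9*cos(3*y))/(8); substituting y = 0 gives -9/8.

-9/8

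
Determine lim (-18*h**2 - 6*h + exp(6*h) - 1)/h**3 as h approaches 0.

Direct substitution gives 0/0.
Apply L'Hôpital: lim (-36*h + 6*e^(6*h) - 6)/(3*h^2), still 0/0.
Apply L'Hôpital: lim (36*e^(6*h) - 36)/(6*h), still 0/0.
After 3 applications of L'Hôpital's rule the quotient is (216*e^(6*h))/(6); substituting h = 0 gives 36.

36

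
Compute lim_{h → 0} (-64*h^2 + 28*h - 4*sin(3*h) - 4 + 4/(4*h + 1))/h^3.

-238

Substitution gives 0/0; apply L'Hôpital's rule 3 times.
After differentiating numerator and denominator 3 times the quotient is (108*cos(3*h) - 1536/(4*h + 1)^4)/(6); at h = 0 this is -238.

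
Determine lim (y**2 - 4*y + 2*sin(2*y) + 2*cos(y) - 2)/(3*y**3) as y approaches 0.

Substitution gives 0/0; apply L'Hôpital's rule 3 times.
After differentiating numerator and denominator 3 times the quotient is (2*sin(y) - 16*cos(2*y))/(18); at y = 0 this is -8/9.

-8/9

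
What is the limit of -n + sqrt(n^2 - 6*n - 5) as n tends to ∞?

-3

An ∞ − ∞ form. Rationalising with the conjugate, the difference becomes (-6n - 5) / (√(n^2 - 6*n - 5) + n).
For large n the denominator behaves like 2·n, so the quotient tends to -6/2 = -3.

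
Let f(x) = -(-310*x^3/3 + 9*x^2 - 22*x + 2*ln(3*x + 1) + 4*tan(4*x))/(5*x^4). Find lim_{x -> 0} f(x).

Substitution gives 0/0 (the numerator vanishes to order 4).
Expand each term to order x^4: the coefficient of x^4 in 2·ln(1 + 3x) is -81/2 and in 4·tan(4x) is 0.
Lower-order terms cancel with the polynomial part, so the numerator is (-81/2)·x^4 + o(x^4), and the limit is (-81/2)/(-5) = 81/10.

81/10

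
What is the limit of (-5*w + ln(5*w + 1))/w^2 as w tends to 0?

-25/2

Direct substitution gives 0/0.
Apply L'Hôpital: lim (-5 + 5/(5*w + 1))/(2*w), still 0/0.
After 2 applications of L'Hôpital's rule the quotient is (-25/(5*w + 1)^2)/(2); substituting w = 0 gives -25/2.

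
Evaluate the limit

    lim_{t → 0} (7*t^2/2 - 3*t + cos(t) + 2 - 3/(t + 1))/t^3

3

Substitution gives 0/0 (the numerator vanishes to order 3).
Expand each term to order t^3: the coefficient of t^3 in -3·1/(1 + t) is 3 and in cos(t) is 0.
Lower-order terms cancel with the polynomial part, so the numerator is (3)·t^3 + o(t^3), and the limit is (3)/(1) = 3.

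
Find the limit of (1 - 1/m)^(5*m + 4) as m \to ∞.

The base → 1 and the exponent → ∞: a 1^∞ form.
Take logarithms: (5m + 4)·ln(1 - 1/m). Since ln(1+u) ~ u for small u, this behaves like (5m)·(-1/m) → -5.
So the limit is e^(-5).

e^(-5)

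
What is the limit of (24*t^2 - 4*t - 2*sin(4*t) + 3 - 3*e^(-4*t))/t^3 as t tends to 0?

Substitution gives 0/0; apply L'Hôpital's rule 3 times.
After differentiating numerator and denominator 3 times the quotient is (128*cos(4*t) + 192*e^(-4*t))/(6); at t = 0 this is 160/3.

160/3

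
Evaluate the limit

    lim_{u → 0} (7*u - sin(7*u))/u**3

343/6

Direct substitution gives 0/0.
Apply L'Hôpital: lim (7 - 7*cos(7*u))/(3*u^2), still 0/0.
Apply L'Hôpital: lim (49*sin(7*u))/(6*u), still 0/0.
After 3 applications of L'Hôpital's rule the quotient is (343*cos(7*u))/(6); substituting u = 0 gives 343/6.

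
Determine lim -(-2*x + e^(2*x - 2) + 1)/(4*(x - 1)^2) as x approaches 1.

Direct substitution gives 0/0.
Apply L'Hôpital: lim (2*e^(2*x - 2) - 2)/(8 - 8*x), still 0/0.
After 2 applications of L'Hôpital's rule the quotient is (4*e^(2*x - 2))/(-8); substituting x = 1 gives -1/2.

-1/2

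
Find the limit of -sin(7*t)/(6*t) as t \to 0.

-7/6

Substitution gives 0/0.
Write it as (7/(-6))·sin(7t)/(7t); since sin(u)/u → 1, the limit is -7/6.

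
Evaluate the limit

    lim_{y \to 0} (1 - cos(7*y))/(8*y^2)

Substitution gives 0/0.
Use (1 − cos u)/u² → 1/2 with u = 7y: the limit is 7²/(2·8) = 49/16.

49/16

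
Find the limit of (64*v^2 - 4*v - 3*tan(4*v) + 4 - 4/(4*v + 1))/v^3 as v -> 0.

192

Substitution gives 0/0; apply L'Hôpital's rule 3 times.
After differentiating numerator and denominator 3 times the quotient is (-768*tan(4*v)^2/cos(4*v)^2 - 384/cos(4*v)^4 + 1536/(4*v + 1)^4)/(6); at v = 0 this is 192.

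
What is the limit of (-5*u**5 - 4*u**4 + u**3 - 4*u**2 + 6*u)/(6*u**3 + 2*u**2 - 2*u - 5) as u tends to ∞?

The numerator has higher degree (5 > 3); the quotient behaves like (-5/(6))·u^2 for large |u|.
As u → +∞ this diverges to -∞.

-∞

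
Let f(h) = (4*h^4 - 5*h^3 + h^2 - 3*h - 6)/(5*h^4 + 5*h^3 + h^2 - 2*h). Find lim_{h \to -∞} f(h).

Numerator and denominator both have degree 4.
Dividing every term by h^4, all lower-order terms vanish and the limit is the ratio of leading coefficients, 4/(5) = 4/5.

4/5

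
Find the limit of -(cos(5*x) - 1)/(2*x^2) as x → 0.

Direct substitution gives 0/0.
Apply L'Hôpital: lim (-5*sin(5*x))/(-4*x), still 0/0.
After 2 applications of L'Hôpital's rule the quotient is (-25*cos(5*x))/(-4); substituting x = 0 gives 25/4.

25/4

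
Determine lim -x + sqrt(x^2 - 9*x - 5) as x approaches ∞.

-9/2

This has the form ∞ − ∞. Multiply and divide by the conjugate √(x^2 - 9*x - 5) + x.
That gives (-9x - 5) / (√(x^2 - 9*x - 5) + x).
Divide numerator and denominator by x: the limit is -9/(2·1) = -9/2.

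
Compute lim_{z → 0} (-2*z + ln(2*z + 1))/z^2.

-2

Direct substitution gives 0/0.
Apply L'Hôpital: lim (-2 + 2/(2*z + 1))/(2*z), still 0/0.
After 2 applications of L'Hôpital's rule the quotient is (-4/(2*z + 1)^2)/(2); substituting z = 0 gives -2.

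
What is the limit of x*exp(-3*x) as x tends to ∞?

Write as x^1/e^{3x}, an ∞/∞ form.
Exponential growth dominates any polynomial, so repeated L'Hôpital (or the standard result) gives 0.

0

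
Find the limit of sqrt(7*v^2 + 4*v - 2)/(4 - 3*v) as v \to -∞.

For large |v|, √(7*v^2 + 4*v - 2) ≈ √7·|v| and the denominator ≈ -3v.
Since v → −∞, |v| = −v, giving −√7/(-3) = √(7)/3.

√(7)/3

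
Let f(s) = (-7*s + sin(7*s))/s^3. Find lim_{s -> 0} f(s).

Direct substitution gives 0/0.
Apply L'Hôpital: lim (7*cos(7*s) - 7)/(3*s^2), still 0/0.
Apply L'Hôpital: lim (-49*sin(7*s))/(6*s), still 0/0.
After 3 applications of L'Hôpital's rule the quotient is (-343*cos(7*s))/(6); substituting s = 0 gives -343/6.

-343/6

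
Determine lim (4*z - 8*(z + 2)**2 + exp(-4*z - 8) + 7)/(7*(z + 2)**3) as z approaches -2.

Direct substitution gives 0/0.
Apply L'Hôpital: lim (-16*z - 4*e^(-4*z - 8) - 28)/(21*(z + 2)^2), still 0/0.
Apply L'Hôpital: lim (16*e^(-4*z - 8) - 16)/(42*z + 84), still 0/0.
After 3 applications of L'Hôpital's rule the quotient is (-64*e^(-4*z - 8))/(42); substituting z = -2 gives -32/21.

-32/21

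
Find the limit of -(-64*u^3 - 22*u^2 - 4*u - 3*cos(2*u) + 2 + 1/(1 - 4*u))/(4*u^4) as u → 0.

Substitution gives 0/0 (the numerator vanishes to order 4).
Expand each term to order u^4: the coefficient of u^4 in -3·cos(2u) is -2 and in 1/(1 - 4u) is 256.
Lower-order terms cancel with the polynomial part, so the numerator is (254)·u^4 + o(u^4), and the limit is (254)/(-4) = -127/2.

-127/2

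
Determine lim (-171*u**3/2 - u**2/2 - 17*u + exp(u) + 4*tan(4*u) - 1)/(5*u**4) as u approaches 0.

Substitution gives 0/0 (the numerator vanishes to order 4).
Expand each term to order u^4: the coefficient of u^4 in e^(u) is 1/24 and in 4·tan(4u) is 0.
Lower-order terms cancel with the polynomial part, so the numerator is (1/24)·u^4 + o(u^4), and the limit is (1/24)/(5) = 1/120.

1/120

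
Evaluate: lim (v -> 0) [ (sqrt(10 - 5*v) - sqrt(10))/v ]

-√(10)/4

Substitution gives 0/0. Multiply numerator and denominator by the conjugate √(10 - 5v) + √10.
The numerator becomes (10 - 5v) − 10 = -5v, so the expression simplifies to -5/(√(10 - 5v) + √10).
Letting v → 0 gives -5/(2√10) = -√(10)/4.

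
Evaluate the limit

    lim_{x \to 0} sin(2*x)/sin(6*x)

1/3

Substitution gives 0/0.
Divide numerator and denominator by x: sin(2x)/x → 2 and sin(6x)/x → 6, so the limit is 1·2/6 = 1/3.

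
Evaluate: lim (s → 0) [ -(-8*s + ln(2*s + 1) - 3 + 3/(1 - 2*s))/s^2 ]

-10

Substitution gives 0/0 (the numerator vanishes to order 2).
Expand each term to order s^2: the coefficient of s^2 in 3·1/(1 - 2s) is 12 and in ln(1 + 2s) is -2.
Lower-order terms cancel with the polynomial part, so the numerator is (10)·s^2 + o(s^2), and the limit is (10)/(-1) = -10.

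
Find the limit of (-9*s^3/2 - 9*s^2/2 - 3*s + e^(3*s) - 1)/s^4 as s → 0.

27/8

Direct substitution gives 0/0.
Apply L'Hôpital: lim (-27*s^2/2 - 9*s + 3*e^(3*s) - 3)/(4*s^3), still 0/0.
Apply L'Hôpital: lim (-27*s + 9*e^(3*s) - 9)/(12*s^2), still 0/0.
Apply L'Hôpital: lim (27*e^(3*s) - 27)/(24*s), still 0/0.
After 4 applications of L'Hôpital's rule the quotient is (81*e^(3*s))/(24); substituting s = 0 gives 27/8.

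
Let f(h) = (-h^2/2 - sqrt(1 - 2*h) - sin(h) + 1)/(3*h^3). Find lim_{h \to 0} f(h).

2/9

Substitution gives 0/0 (the numerator vanishes to order 3).
Expand each term to order h^3: the coefficient of h^3 in −√(1 - 2h) is 1/2 and in −sin(h) is 1/6.
Lower-order terms cancel with the polynomial part, so the numerator is (2/3)·h^3 + o(h^3), and the limit is (2/3)/(3) = 2/9.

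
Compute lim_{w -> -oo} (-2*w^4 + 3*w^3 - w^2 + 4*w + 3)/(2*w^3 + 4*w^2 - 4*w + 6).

∞

The numerator has higher degree (4 > 3); the quotient behaves like (-2/(2))·w^1 for large |w|.
As w → −∞ this diverges to ∞.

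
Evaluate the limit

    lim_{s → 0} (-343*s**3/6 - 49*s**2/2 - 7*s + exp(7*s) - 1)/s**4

2401/24

Direct substitution gives 0/0.
Apply L'Hôpital: lim (-343*s^2/2 - 49*s + 7*e^(7*s) - 7)/(4*s^3), still 0/0.
Apply L'Hôpital: lim (-343*s + 49*e^(7*s) - 49)/(12*s^2), still 0/0.
Apply L'Hôpital: lim (343*e^(7*s) - 343)/(24*s), still 0/0.
After 4 applications of L'Hôpital's rule the quotient is (2401*e^(7*s))/(24); substituting s = 0 gives 2401/24.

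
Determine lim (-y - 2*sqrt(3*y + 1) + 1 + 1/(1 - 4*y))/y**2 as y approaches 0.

73/4

Substitution gives 0/0; apply L'Hôpital's rule 2 times.
After differentiating numerator and denominator 2 times the quotient is (-32/(4*y - 1)^3 + 9/(2*(3*y + 1)^(3/2)))/(2); at y = 0 this is 73/4.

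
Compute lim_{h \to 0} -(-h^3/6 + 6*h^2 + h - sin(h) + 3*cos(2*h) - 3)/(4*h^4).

Substitution gives 0/0; apply L'Hôpital's rule 4 times.
After differentiating numerator and denominator 4 times the quotient is (-sin(h) + 48*cos(2*h))/(-96); at h = 0 this is -1/2.

-1/2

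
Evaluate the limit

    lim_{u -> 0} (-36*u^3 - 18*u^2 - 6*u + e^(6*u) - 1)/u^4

Direct substitution gives 0/0.
Apply L'Hôpital: lim (-108*u^2 - 36*u + 6*e^(6*u) - 6)/(4*u^3), still 0/0.
Apply L'Hôpital: lim (-216*u + 36*e^(6*u) - 36)/(12*u^2), still 0/0.
Apply L'Hôpital: lim (216*e^(6*u) - 216)/(24*u), still 0/0.
After 4 applications of L'Hôpital's rule the quotient is (1296*e^(6*u))/(24); substituting u = 0 gives 54.

54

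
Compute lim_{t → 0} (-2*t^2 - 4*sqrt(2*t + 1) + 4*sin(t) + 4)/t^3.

Substitution gives 0/0; apply L'Hôpital's rule 3 times.
After differentiating numerator and denominator 3 times the quotient is (-4*cos(t) - 12/(2*t + 1)^(5/2))/(6); at t = 0 this is -8/3.

-8/3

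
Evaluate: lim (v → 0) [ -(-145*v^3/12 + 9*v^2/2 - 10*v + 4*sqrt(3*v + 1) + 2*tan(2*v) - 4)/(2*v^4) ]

Substitution gives 0/0 (the numerator vanishes to order 4).
Expand each term to order v^4: the coefficient of v^4 in 4·√(1 + 3v) is -405/32 and in 2·tan(2v) is 0.
Lower-order terms cancel with the polynomial part, so the numerator is (-405/32)·v^4 + o(v^4), and the limit is (-405/32)/(-2) = 405/64.

405/64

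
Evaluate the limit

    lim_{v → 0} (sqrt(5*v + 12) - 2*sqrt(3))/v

A 0/0 form; rationalise with √(12 + 5v) + √12. This collapses the numerator to 5v, leaving 5/(√(12 + 5v) + √12) → 5/(2√12) = 5*√(3)/12.

5*√(3)/12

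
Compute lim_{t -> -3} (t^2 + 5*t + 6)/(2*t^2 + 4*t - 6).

At t = -3 both the top and bottom vanish — a removable singularity. Factoring out (t + 3) from each leaves (t + 2)/(2*t - 2), which at t = -3 equals 1/8.

1/8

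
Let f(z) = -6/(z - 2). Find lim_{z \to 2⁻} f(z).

As z → 2⁻, (z - 2) → 0⁻, so (z - 2)^1 → 0⁻ and -6/(z - 2)^1 → ∞.

∞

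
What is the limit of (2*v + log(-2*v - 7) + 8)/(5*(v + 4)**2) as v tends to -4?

-2/5

Direct substitution gives 0/0.
Apply L'Hôpital: lim (2 - 2/(-2*v - 7))/(10*v + 40), still 0/0.
After 2 applications of L'Hôpital's rule the quotient is (-4/(-2*v - 7)^2)/(10); substituting v = -4 gives -2/5.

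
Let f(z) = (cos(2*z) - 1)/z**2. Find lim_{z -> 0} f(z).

-2

Direct substitution gives 0/0.
Apply L'Hôpital: lim (-2*sin(2*z))/(2*z), still 0/0.
After 2 applications of L'Hôpital's rule the quotient is (-4*cos(2*z))/(2); substituting z = 0 gives -2.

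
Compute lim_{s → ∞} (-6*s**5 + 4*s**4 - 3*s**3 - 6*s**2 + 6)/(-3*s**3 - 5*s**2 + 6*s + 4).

The numerator has higher degree (5 > 3); the quotient behaves like (-6/(-3))·s^2 for large |s|.
As s → +∞ this diverges to ∞.

∞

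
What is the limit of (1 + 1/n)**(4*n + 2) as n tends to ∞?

Let L be the limit and take ln: ln L = lim (4n + 2)·ln(1 + 1/n) = lim (4n + 2)·(1/n + O(1/n²)) = 4.
Hence L = e^(4).

e^(4)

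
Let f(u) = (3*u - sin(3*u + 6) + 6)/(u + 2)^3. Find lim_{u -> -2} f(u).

Direct substitution gives 0/0.
Apply L'Hôpital: lim (3 - 3*cos(3*u + 6))/(3*(u + 2)^2), still 0/0.
Apply L'Hôpital: lim (9*sin(3*u + 6))/(6*u + 12), still 0/0.
After 3 applications of L'Hôpital's rule the quotient is (27*cos(3*u + 6))/(6); substituting u = -2 gives 9/2.

9/2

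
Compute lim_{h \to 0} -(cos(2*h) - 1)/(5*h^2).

Direct substitution gives 0/0.
Apply L'Hôpital: lim (-2*sin(2*h))/(-10*h), still 0/0.
After 2 applications of L'Hôpital's rule the quotient is (-4*cos(2*h))/(-10); substituting h = 0 gives 2/5.

2/5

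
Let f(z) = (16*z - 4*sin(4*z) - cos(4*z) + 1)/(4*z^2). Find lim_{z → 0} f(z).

Substitution gives 0/0 (the numerator vanishes to order 2).
Expand each term to order z^2: the coefficient of z^2 in −cos(4z) is 8 and in -4·sin(4z) is 0.
Lower-order terms cancel with the polynomial part, so the numerator is (8)·z^2 + o(z^2), and the limit is (8)/(4) = 2.

2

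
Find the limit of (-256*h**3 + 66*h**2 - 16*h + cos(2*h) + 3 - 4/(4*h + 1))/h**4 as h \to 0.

-3070/3

Substitution gives 0/0; apply L'Hôpital's rule 4 times.
After differentiating numerator and denominator 4 times the quotient is (16*cos(2*h) - 24576/(4*h + 1)^5)/(24); at h = 0 this is -3070/3.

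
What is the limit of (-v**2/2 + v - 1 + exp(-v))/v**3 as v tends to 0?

-1/6

Direct substitution gives 0/0.
Apply L'Hôpital: lim (-v + 1 - e^(-v))/(3*v^2), still 0/0.
Apply L'Hôpital: lim (-1 + e^(-v))/(6*v), still 0/0.
After 3 applications of L'Hôpital's rule the quotient is (-e^(-v))/(6); substituting v = 0 gives -1/6.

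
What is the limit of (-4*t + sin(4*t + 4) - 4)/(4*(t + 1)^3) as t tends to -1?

Direct substitution gives 0/0.
Apply L'Hôpital: lim (4*cos(4*t + 4) - 4)/(12*(t + 1)^2), still 0/0.
Apply L'Hôpital: lim (-16*sin(4*t + 4))/(24*t + 24), still 0/0.
After 3 applications of L'Hôpital's rule the quotient is (-64*cos(4*t + 4))/(24); substituting t = -1 gives -8/3.

-8/3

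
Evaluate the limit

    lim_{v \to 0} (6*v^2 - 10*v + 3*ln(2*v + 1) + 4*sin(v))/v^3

22/3

Substitution gives 0/0; apply L'Hôpital's rule 3 times.
After differentiating numerator and denominator 3 times the quotient is (-4*cos(v) + 48/(2*v + 1)^3)/(6); at v = 0 this is 22/3.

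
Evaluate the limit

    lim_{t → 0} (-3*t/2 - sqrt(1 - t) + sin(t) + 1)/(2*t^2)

1/16

Substitution gives 0/0 (the numerator vanishes to order 2).
Expand each term to order t^2: the coefficient of t^2 in −√(1 - t) is 1/8 and in sin(t) is 0.
Lower-order terms cancel with the polynomial part, so the numerator is (1/8)·t^2 + o(t^2), and the limit is (1/8)/(2) = 1/16.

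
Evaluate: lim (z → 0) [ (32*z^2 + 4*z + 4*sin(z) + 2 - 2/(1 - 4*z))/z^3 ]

Substitution gives 0/0; apply L'Hôpital's rule 3 times.
After differentiating numerator and denominator 3 times the quotient is (-4*cos(z) - 768/(4*z - 1)^4)/(6); at z = 0 this is -386/3.

-386/3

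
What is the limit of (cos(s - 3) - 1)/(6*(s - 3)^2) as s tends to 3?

-1/12

Direct substitution gives 0/0.
Apply L'Hôpital: lim (-sin(s - 3))/(12*s - 36), still 0/0.
After 2 applications of L'Hôpital's rule the quotient is (-cos(s - 3))/(12); substituting s = 3 gives -1/12.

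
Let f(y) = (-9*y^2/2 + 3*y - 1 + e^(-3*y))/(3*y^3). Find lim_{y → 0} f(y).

Direct substitution gives 0/0.
Apply L'Hôpital: lim (-9*y + 3 - 3*e^(-3*y))/(9*y^2), still 0/0.
Apply L'Hôpital: lim (-9 + 9*e^(-3*y))/(18*y), still 0/0.
After 3 applications of L'Hôpital's rule the quotient is (-27*e^(-3*y))/(18); substituting y = 0 gives -3/2.

-3/2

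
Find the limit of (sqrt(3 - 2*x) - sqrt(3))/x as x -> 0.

Substitution gives 0/0. Multiply numerator and denominator by the conjugate √(3 - 2x) + √3.
The numerator becomes (3 - 2x) − 3 = -2x, so the expression simplifies to -2/(√(3 - 2x) + √3).
Letting x → 0 gives -2/(2√3) = -√(3)/3.

-√(3)/3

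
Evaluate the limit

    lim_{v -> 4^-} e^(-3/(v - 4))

As v → 4⁻, -3/(v - 4) → +∞, so e^(-3/(v - 4)) → ∞.

∞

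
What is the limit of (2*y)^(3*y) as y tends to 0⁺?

1

Base → 0⁺ and exponent → 0⁺: a 0^0 form.
Take logs: 3y·ln(2y). This is 0·(−∞); rewriting as ln(2y)/(1/(3y)) and applying L'Hôpital gives 0.
Hence the limit is e^0 = 1.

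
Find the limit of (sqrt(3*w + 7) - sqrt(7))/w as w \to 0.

Substitution gives 0/0. Multiply numerator and denominator by the conjugate √(7 + 3w) + √7.
The numerator becomes (7 + 3w) − 7 = 3w, so the expression simplifies to 3/(√(7 + 3w) + √7).
Letting w → 0 gives 3/(2√7) = 3*√(7)/14.

3*√(7)/14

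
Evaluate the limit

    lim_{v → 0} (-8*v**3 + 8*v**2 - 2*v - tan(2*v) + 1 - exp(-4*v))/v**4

Substitution gives 0/0 (the numerator vanishes to order 4).
Expand each term to order v^4: the coefficient of v^4 in −tan(2v) is 0 and in −e^(-4v) is -32/3.
Lower-order terms cancel with the polynomial part, so the numerator is (-32/3)·v^4 + o(v^4), and the limit is (-32/3)/(1) = -32/3.

-32/3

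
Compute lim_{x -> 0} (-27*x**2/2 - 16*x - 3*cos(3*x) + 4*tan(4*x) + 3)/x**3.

256/3

Substitution gives 0/0; apply L'Hôpital's rule 3 times.
After differentiating numerator and denominator 3 times the quotient is (-81*sin(3*x) + 1536*tan(4*x)^4 + 2048*tan(4*x)^2 + 512)/(6); at x = 0 this is 256/3.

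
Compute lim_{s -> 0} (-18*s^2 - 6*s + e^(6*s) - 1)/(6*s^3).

6

Direct substitution gives 0/0.
Apply L'Hôpital: lim (-36*s + 6*e^(6*s) - 6)/(18*s^2), still 0/0.
Apply L'Hôpital: lim (36*e^(6*s) - 36)/(36*s), still 0/0.
After 3 applications of L'Hôpital's rule the quotient is (216*e^(6*s))/(36); substituting s = 0 gives 6.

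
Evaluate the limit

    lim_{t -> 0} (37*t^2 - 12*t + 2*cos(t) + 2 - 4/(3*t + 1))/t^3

108

Substitution gives 0/0 (the numerator vanishes to order 3).
Expand each term to order t^3: the coefficient of t^3 in 2·cos(t) is 0 and in -4·1/(1 + 3t) is 108.
Lower-order terms cancel with the polynomial part, so the numerator is (108)·t^3 + o(t^3), and the limit is (108)/(1) = 108.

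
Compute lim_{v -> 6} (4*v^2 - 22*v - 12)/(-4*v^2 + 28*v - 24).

At v = 6 both the top and bottom vanish — a removable singularity. Factoring out (v - 6) from each leaves (4*v + 2)/(4 - 4*v), which at v = 6 equals -13/10.

-13/10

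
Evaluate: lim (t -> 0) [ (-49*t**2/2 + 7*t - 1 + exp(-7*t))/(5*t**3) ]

-343/30

Direct substitution gives 0/0.
Apply L'Hôpital: lim (-49*t + 7 - 7*e^(-7*t))/(15*t^2), still 0/0.
Apply L'Hôpital: lim (-49 + 49*e^(-7*t))/(30*t), still 0/0.
After 3 applications of L'Hôpital's rule the quotient is (-343*e^(-7*t))/(30); substituting t = 0 gives -343/30.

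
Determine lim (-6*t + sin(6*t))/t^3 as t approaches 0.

Direct substitution gives 0/0.
Apply L'Hôpital: lim (6*cos(6*t) - 6)/(3*t^2), still 0/0.
Apply L'Hôpital: lim (-36*sin(6*t))/(6*t), still 0/0.
After 3 applications of L'Hôpital's rule the quotient is (-216*cos(6*t))/(6); substituting t = 0 gives -36.

-36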